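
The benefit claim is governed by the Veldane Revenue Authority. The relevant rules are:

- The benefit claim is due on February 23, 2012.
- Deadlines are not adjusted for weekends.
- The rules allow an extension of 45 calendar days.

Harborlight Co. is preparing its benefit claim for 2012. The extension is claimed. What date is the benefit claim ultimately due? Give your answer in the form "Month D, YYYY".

April 8, 2012

Start from the fixed due date, February 23, 2012.
February 23, 2012 is a Thursday; no weekend or holiday adjustment applies.
With the 45-day extension, February 23, 2012 becomes April 8, 2012.
No adjustment is made for weekends or holidays, so April 8, 2012 stands.
So the filing is due April 8, 2012.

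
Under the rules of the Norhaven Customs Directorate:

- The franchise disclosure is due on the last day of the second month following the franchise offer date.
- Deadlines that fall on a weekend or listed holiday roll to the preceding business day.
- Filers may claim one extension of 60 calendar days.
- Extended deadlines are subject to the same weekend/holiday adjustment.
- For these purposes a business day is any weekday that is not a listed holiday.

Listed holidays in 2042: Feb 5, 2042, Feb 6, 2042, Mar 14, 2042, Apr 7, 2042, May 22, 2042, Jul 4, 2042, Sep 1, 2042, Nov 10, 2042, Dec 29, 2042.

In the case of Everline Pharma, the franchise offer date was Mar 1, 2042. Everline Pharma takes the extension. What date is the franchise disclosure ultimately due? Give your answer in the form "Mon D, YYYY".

Jul 29, 2042

2 months after Mar 1, 2042 is May 2042; that month ends on May 31, 2042.
May 31, 2042 falls on a Saturday. Rolling to the preceding business day gives May 30, 2042, a Friday.
With the 60-day extension, May 30, 2042 becomes Jul 29, 2042.
Jul 29, 2042 (Tuesday) is already a business day.
Deadline: Jul 29, 2042.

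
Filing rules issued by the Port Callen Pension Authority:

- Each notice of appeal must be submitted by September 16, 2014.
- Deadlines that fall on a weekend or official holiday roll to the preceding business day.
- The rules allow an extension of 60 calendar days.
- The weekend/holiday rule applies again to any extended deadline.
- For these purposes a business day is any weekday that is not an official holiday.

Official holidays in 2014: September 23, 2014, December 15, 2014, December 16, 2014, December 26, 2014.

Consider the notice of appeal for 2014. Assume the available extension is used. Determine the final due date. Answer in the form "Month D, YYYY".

November 14, 2014

The statutory due date is September 16, 2014.
Since September 16, 2014 is a Tuesday and not a holiday, the date is unchanged.
Add the 60 calendar-day extension to September 16, 2014: November 15, 2014.
Because November 15, 2014 is a Saturday, the deadline becomes November 14, 2014 (Friday).
So the filing is due November 14, 2014.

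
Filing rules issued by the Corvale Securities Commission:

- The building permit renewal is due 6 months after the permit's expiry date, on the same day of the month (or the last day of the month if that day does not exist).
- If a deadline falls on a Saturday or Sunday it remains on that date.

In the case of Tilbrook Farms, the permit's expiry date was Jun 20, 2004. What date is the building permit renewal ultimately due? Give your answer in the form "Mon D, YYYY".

6 months from Jun 20, 2004 is Dec 20, 2004.
Dec 20, 2004 falls on a Monday. The rules make no weekend/holiday allowance, so it remains Dec 20, 2004.
So the filing is due Dec 20, 2004.

Dec 20, 2004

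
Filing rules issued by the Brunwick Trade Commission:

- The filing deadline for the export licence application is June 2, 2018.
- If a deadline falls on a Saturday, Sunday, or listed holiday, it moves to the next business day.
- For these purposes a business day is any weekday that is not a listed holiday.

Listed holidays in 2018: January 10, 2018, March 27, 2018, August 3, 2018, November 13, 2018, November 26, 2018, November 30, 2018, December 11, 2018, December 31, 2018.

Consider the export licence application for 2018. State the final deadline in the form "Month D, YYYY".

The statutory due date is June 2, 2018.
June 2, 2018 is a Saturday, so it moves to the next business day, June 4, 2018 (Monday).
Final deadline: June 4, 2018.

June 4, 2018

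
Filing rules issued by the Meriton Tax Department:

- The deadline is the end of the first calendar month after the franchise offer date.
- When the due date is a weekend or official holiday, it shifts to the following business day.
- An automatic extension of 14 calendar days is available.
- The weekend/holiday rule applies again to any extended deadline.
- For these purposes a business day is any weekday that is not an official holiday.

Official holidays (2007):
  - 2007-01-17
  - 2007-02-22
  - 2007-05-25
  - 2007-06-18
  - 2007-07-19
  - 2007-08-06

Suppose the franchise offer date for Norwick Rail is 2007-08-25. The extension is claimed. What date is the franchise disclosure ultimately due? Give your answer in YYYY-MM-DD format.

2007-10-15

1 month after 2007-08-25 is September 2007; that month ends on 2007-09-30.
2007-09-30 falls on a Sunday. Rolling to the next business day gives 2007-10-01, a Monday.
Add the 14 calendar-day extension to 2007-10-01: 2007-10-15.
2007-10-15 (Monday) is already a business day.
So the filing is due 2007-10-15.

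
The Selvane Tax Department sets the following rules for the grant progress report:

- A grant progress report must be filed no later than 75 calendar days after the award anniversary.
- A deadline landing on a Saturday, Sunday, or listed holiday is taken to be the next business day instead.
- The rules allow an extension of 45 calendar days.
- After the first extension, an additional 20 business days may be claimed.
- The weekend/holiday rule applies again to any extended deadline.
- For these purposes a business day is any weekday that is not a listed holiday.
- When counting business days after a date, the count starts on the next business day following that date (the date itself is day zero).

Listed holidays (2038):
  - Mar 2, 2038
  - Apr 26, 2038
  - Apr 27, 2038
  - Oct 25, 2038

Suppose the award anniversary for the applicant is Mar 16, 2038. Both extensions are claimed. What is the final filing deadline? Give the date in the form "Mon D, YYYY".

75 calendar days after Mar 16, 2038 is May 30, 2038.
May 30, 2038 is a Sunday, so it moves to the next business day, May 31, 2038 (Monday).
With the 45-day extension, May 31, 2038 becomes Jul 15, 2038.
Jul 15, 2038 (Thursday) is already a business day.
The 20-business-day extension runs from Jul 15, 2038 to Aug 12, 2038.
Since Aug 12, 2038 is a Thursday and not a holiday, the date is unchanged.
Final deadline: Aug 12, 2038.

Aug 12, 2038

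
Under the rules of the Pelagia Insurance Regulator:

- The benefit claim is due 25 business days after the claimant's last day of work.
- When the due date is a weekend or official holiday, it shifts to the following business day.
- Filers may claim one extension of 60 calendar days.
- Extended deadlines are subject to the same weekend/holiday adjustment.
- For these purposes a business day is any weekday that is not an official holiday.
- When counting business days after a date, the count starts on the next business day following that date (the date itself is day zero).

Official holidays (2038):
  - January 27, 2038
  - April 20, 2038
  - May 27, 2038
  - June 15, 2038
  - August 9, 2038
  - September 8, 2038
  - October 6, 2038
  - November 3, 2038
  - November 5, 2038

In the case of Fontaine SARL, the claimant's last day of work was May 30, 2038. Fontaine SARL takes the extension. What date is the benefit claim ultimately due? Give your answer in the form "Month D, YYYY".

25 business days after May 30, 2038, excluding weekends and holidays, is July 5, 2038.
July 5, 2038 (Monday) is already a business day.
Applying the 60-calendar-day extension: July 5, 2038 + 60 days = September 3, 2038.
Since September 3, 2038 is a Friday and not a holiday, the date is unchanged.
Final deadline: September 3, 2038.

September 3, 2038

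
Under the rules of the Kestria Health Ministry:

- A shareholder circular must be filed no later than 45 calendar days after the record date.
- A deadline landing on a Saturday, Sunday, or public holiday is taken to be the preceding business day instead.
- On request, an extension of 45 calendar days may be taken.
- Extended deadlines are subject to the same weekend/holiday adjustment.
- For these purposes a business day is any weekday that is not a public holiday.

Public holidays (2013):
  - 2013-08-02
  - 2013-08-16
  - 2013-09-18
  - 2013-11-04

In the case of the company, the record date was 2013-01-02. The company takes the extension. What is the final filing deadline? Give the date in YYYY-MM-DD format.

Trigger date 2013-01-02 + 45 calendar days = 2013-02-16.
2013-02-16 is a Saturday; the preceding business day is 2013-02-15 (Friday).
The 45-calendar-day extension moves the deadline from 2013-02-15 to 2013-04-01.
Since 2013-04-01 is a Monday and not a holiday, the date is unchanged.
Deadline: 2013-04-01.

2013-04-01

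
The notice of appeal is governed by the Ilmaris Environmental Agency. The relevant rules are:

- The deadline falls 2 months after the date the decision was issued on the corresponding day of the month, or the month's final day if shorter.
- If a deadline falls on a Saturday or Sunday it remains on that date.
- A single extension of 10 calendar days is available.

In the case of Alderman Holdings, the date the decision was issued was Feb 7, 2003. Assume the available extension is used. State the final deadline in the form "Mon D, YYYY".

Apr 17, 2003

2 months from Feb 7, 2003 is Apr 7, 2003.
No adjustment is made for weekends or holidays, so Apr 7, 2003 stands.
Add the 10 calendar-day extension to Apr 7, 2003: Apr 17, 2003.
Apr 17, 2003 is a Thursday; no weekend or holiday adjustment applies.
The final due date is Apr 17, 2003.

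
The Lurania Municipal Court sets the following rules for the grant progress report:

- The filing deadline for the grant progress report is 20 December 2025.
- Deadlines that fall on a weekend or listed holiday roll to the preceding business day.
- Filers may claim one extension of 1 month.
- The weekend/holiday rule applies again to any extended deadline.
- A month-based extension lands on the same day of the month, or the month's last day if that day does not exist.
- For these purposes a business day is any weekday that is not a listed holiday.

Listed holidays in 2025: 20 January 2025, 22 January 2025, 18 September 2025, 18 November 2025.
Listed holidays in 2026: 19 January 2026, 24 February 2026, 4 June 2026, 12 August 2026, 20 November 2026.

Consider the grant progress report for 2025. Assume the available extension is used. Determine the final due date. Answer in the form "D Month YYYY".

16 January 2026

The statutory due date is 20 December 2025.
Because 20 December 2025 is a Saturday, the deadline becomes 19 December 2025 (Friday).
Add 1 month to 19 December 2025: 19 January 2026.
19 January 2026 falls on a listed holiday. Rolling to the preceding business day gives 16 January 2026, a Friday.
Deadline: 16 January 2026.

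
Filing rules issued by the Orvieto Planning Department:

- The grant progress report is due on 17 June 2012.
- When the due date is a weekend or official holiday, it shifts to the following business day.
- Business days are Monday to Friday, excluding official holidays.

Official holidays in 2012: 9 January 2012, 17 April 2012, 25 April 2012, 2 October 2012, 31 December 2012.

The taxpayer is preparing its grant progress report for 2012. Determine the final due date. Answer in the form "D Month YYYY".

The statutory due date is 17 June 2012.
Because 17 June 2012 is a Sunday, the deadline becomes 18 June 2012 (Monday).
Final deadline: 18 June 2012.

18 June 2012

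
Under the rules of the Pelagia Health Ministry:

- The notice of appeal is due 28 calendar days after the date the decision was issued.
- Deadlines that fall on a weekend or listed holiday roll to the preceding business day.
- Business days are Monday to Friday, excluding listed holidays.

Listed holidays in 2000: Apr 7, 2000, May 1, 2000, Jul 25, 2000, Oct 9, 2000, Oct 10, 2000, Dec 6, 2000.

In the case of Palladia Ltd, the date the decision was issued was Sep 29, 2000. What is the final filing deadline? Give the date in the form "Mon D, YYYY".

Oct 27, 2000

28 calendar days after Sep 29, 2000 is Oct 27, 2000.
Oct 27, 2000 falls on a Friday, which is a business day, so no adjustment is needed.
The final due date is Oct 27, 2000.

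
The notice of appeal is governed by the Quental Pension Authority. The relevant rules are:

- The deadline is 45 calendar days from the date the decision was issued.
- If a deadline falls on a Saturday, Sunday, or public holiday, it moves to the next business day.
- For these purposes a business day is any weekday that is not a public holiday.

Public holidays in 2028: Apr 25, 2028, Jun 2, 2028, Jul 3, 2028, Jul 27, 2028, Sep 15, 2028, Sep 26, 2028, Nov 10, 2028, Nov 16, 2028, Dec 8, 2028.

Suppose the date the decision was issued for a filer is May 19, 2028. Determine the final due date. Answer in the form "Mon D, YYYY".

Trigger date May 19, 2028 + 45 calendar days = Jul 3, 2028.
Jul 3, 2028 falls on a listed holiday. Rolling to the next business day gives Jul 4, 2028, a Tuesday.
Deadline: Jul 4, 2028.

Jul 4, 2028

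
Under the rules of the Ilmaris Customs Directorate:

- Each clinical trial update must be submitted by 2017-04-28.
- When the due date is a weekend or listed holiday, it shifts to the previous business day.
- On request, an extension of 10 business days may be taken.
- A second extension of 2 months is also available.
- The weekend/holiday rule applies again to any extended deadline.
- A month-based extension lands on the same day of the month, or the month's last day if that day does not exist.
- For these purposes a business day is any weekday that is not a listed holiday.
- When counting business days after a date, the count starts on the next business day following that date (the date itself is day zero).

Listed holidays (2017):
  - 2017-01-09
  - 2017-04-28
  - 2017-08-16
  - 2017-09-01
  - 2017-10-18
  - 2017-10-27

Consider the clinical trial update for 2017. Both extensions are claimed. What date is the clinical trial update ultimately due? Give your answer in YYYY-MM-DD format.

2017-07-12

The stated deadline is 2017-04-28.
2017-04-28 falls on a listed holiday. Rolling to the preceding business day gives 2017-04-27, a Thursday.
Counting 10 further business days from 2017-04-27 reaches 2017-05-12.
2017-05-12 falls on a Friday, which is a business day, so no adjustment is needed.
Add 2 months to 2017-05-12: 2017-07-12.
Since 2017-07-12 is a Wednesday and not a holiday, the date is unchanged.
Final deadline: 2017-07-12.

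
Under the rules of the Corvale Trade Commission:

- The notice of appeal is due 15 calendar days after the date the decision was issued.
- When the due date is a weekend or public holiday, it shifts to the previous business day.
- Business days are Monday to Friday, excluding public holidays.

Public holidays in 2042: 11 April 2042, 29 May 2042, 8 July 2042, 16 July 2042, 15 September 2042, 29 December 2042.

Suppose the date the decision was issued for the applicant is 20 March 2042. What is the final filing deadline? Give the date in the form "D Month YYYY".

4 April 2042

15 calendar days after 20 March 2042 is 4 April 2042.
4 April 2042 (Friday) is already a business day.
Deadline: 4 April 2042.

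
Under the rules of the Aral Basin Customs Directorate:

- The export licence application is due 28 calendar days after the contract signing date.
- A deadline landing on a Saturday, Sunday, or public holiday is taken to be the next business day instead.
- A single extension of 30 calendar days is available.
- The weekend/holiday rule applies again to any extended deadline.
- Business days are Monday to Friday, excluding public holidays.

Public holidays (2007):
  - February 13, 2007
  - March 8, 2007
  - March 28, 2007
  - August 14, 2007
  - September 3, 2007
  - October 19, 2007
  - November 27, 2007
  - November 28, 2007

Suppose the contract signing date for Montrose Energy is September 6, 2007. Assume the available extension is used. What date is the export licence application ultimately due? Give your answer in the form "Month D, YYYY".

November 5, 2007

28 calendar days after September 6, 2007 is October 4, 2007.
Since October 4, 2007 is a Thursday and not a holiday, the date is unchanged.
Applying the 30-calendar-day extension: October 4, 2007 + 30 days = November 3, 2007.
November 3, 2007 is a Saturday; the next business day is November 5, 2007 (Monday).
Final deadline: November 5, 2007.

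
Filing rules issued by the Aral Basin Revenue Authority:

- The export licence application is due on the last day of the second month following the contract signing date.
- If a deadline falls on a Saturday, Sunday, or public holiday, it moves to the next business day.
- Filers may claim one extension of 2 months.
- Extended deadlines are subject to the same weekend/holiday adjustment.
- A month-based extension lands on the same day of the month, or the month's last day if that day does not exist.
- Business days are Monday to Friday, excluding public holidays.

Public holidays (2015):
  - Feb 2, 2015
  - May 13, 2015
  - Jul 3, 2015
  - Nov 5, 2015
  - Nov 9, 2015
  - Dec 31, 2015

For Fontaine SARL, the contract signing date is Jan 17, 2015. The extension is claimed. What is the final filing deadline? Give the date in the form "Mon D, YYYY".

2 months after Jan 17, 2015 falls in March 2015; the last day of that month is Mar 31, 2015.
Since Mar 31, 2015 is a Tuesday and not a holiday, the date is unchanged.
Applying the 2 months extension: 2 months after Mar 31, 2015 is May 31, 2015.
May 31, 2015 is a Sunday; the next business day is Jun 1, 2015 (Monday).
Final deadline: Jun 1, 2015.

Jun 1, 2015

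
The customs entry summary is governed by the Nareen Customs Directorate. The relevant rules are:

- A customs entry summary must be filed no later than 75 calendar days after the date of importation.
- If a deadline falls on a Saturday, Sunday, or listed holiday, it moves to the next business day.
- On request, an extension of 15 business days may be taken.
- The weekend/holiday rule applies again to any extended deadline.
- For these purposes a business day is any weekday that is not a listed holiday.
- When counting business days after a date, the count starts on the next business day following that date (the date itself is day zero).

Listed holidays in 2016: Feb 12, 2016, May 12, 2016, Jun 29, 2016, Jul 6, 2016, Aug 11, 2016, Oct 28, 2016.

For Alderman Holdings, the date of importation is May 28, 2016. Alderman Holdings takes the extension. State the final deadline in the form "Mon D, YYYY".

75 calendar days after May 28, 2016 is Aug 11, 2016.
Aug 11, 2016 falls on a listed holiday. Rolling to the next business day gives Aug 12, 2016, a Friday.
Counting 15 further business days from Aug 12, 2016 reaches Sep 2, 2016.
Sep 2, 2016 (Friday) is already a business day.
Deadline: Sep 2, 2016.

Sep 2, 2016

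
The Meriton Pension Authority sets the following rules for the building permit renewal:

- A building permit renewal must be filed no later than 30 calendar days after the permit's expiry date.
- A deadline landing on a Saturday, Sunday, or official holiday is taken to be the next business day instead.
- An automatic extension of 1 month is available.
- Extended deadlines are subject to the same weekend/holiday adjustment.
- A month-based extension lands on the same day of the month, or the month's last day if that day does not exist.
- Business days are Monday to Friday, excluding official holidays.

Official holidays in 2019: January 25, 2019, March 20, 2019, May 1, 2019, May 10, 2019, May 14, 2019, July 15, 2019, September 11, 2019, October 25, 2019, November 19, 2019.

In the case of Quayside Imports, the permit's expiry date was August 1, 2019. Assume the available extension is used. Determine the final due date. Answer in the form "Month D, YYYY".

October 2, 2019

30 calendar days after August 1, 2019 is August 31, 2019.
August 31, 2019 is a Saturday, so it moves to the next business day, September 2, 2019 (Monday).
Add 1 month to September 2, 2019: October 2, 2019.
October 2, 2019 is a Wednesday and not a listed holiday, so it stands.
The final due date is October 2, 2019.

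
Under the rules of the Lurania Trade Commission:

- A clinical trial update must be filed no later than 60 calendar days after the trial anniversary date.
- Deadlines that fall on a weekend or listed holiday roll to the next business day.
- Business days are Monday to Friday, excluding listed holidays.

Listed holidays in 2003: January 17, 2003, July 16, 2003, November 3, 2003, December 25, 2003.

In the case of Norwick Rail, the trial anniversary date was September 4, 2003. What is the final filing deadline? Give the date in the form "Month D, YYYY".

November 4, 2003

From September 4, 2003, 60 calendar days later is November 3, 2003.
Because November 3, 2003 is a listed holiday, the deadline becomes November 4, 2003 (Tuesday).
Deadline: November 4, 2003.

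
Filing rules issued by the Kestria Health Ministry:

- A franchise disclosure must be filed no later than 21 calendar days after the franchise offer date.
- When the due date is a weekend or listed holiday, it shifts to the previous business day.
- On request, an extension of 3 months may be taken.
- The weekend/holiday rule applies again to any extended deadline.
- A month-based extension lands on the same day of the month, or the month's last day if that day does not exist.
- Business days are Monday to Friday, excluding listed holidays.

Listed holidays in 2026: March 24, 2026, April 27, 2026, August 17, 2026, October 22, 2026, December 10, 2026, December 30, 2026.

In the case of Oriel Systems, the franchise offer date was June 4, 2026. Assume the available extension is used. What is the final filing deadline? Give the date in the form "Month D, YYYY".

From June 4, 2026, 21 calendar days later is June 25, 2026.
June 25, 2026 falls on a Thursday, which is a business day, so no adjustment is needed.
Applying the 3 months extension: 3 months after June 25, 2026 is September 25, 2026.
September 25, 2026 is a Friday and not a listed holiday, so it stands.
Final deadline: September 25, 2026.

September 25, 2026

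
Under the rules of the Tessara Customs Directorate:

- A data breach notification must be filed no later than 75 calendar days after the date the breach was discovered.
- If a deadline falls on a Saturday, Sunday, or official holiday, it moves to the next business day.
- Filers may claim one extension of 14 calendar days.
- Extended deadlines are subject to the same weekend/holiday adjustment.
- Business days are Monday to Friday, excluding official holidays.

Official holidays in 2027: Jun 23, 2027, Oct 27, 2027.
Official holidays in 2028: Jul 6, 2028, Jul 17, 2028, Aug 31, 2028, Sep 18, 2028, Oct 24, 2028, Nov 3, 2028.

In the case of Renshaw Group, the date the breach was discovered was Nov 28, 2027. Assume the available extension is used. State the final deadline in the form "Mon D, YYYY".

75 calendar days after Nov 28, 2027 is Feb 11, 2028.
Feb 11, 2028 falls on a Friday, which is a business day, so no adjustment is needed.
The 14-calendar-day extension moves the deadline from Feb 11, 2028 to Feb 25, 2028.
Feb 25, 2028 falls on a Friday, which is a business day, so no adjustment is needed.
Deadline: Feb 25, 2028.

Feb 25, 2028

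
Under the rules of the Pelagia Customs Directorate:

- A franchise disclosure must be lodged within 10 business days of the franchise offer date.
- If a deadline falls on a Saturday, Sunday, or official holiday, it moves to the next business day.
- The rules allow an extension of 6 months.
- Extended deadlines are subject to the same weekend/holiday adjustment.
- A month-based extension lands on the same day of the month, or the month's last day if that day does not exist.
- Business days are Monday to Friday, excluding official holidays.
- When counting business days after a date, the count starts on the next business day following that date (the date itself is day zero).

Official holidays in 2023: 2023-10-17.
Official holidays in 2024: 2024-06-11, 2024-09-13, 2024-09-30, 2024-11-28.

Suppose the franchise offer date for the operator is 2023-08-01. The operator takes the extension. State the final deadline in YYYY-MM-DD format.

Counting 10 business days after 2023-08-01 (skipping weekends and listed holidays) reaches 2023-08-15.
2023-08-15 is a Tuesday and not a listed holiday, so it stands.
Add 6 months to 2023-08-15: 2024-02-15.
2024-02-15 falls on a Thursday, which is a business day, so no adjustment is needed.
Deadline: 2024-02-15.

2024-02-15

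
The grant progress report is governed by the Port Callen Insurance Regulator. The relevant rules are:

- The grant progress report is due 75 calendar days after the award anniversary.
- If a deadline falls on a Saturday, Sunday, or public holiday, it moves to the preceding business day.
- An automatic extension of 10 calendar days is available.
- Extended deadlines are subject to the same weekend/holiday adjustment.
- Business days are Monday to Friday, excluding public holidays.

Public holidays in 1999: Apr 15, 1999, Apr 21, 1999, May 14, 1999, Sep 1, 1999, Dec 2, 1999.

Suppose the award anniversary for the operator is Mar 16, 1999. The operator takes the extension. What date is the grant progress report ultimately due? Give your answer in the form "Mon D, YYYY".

Jun 7, 1999

From Mar 16, 1999, 75 calendar days later is May 30, 1999.
May 30, 1999 is a Sunday, so it moves to the preceding business day, May 28, 1999 (Friday).
Add the 10 calendar-day extension to May 28, 1999: Jun 7, 1999.
Since Jun 7, 1999 is a Monday and not a holiday, the date is unchanged.
So the filing is due Jun 7, 1999.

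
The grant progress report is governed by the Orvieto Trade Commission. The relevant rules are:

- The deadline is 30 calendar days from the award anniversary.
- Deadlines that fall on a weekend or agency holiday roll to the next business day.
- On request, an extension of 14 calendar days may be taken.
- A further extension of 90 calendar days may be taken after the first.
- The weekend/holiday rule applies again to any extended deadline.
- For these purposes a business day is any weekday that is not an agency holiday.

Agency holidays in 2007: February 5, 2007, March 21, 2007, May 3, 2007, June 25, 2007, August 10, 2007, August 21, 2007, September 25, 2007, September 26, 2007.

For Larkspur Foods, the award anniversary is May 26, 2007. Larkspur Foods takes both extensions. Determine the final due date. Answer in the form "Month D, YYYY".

October 8, 2007

Adding 30 calendar days to May 26, 2007 gives June 25, 2007.
June 25, 2007 is a listed holiday; the next business day is June 26, 2007 (Tuesday).
Applying the 14-calendar-day extension: June 26, 2007 + 14 days = July 10, 2007.
July 10, 2007 (Tuesday) is already a business day.
With the 90-day extension, July 10, 2007 becomes October 8, 2007.
October 8, 2007 falls on a Monday, which is a business day, so no adjustment is needed.
So the filing is due October 8, 2007.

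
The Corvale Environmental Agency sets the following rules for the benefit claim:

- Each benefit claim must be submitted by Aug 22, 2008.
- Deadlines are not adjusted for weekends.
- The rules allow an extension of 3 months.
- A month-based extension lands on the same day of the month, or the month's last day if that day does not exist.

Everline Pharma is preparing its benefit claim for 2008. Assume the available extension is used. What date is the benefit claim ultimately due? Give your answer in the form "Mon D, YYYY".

The stated deadline is Aug 22, 2008.
Aug 22, 2008 is a Friday; no weekend or holiday adjustment applies.
Applying the 3 months extension: 3 months after Aug 22, 2008 is Nov 22, 2008.
No adjustment is made for weekends or holidays, so Nov 22, 2008 stands.
Final deadline: Nov 22, 2008.

Nov 22, 2008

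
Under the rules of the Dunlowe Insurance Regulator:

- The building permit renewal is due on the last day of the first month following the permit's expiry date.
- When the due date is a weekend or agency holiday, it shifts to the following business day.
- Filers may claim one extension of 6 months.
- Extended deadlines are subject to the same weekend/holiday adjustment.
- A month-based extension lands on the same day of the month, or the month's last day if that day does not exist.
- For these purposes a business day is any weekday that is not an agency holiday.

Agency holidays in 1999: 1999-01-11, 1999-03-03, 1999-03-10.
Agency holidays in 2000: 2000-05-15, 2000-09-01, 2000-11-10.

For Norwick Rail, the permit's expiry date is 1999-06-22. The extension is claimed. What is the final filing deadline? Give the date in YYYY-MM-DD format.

2000-02-02

1 month after 1999-06-22 is July 1999; that month ends on 1999-07-31.
1999-07-31 is a Saturday; the next business day is 1999-08-02 (Monday).
Add 6 months to 1999-08-02: 2000-02-02.
2000-02-02 is a Wednesday and not a listed holiday, so it stands.
Deadline: 2000-02-02.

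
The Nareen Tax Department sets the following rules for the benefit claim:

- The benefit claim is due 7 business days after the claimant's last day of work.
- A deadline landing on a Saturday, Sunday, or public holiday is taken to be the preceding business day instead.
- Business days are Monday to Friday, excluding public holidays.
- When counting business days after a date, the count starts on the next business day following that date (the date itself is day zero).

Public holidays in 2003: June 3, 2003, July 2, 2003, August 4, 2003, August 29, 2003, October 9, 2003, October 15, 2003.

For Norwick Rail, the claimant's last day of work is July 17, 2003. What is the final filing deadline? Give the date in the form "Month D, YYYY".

July 28, 2003

7 business days after July 17, 2003, excluding weekends and holidays, is July 28, 2003.
Since July 28, 2003 is a Monday and not a holiday, the date is unchanged.
Deadline: July 28, 2003.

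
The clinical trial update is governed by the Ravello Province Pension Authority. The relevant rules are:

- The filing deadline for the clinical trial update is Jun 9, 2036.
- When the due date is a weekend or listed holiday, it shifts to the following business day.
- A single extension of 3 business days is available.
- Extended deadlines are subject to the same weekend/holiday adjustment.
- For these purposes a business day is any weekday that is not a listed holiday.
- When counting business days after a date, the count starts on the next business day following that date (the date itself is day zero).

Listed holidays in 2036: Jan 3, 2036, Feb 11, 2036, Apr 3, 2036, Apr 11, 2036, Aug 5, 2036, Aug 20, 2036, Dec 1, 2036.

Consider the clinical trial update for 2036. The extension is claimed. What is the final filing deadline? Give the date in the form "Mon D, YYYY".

Start from the fixed due date, Jun 9, 2036.
Since Jun 9, 2036 is a Monday and not a holiday, the date is unchanged.
Applying the 3-business-day extension: 3 business days after Jun 9, 2036 is Jun 12, 2036.
Jun 12, 2036 falls on a Thursday, which is a business day, so no adjustment is needed.
Deadline: Jun 12, 2036.

Jun 12, 2036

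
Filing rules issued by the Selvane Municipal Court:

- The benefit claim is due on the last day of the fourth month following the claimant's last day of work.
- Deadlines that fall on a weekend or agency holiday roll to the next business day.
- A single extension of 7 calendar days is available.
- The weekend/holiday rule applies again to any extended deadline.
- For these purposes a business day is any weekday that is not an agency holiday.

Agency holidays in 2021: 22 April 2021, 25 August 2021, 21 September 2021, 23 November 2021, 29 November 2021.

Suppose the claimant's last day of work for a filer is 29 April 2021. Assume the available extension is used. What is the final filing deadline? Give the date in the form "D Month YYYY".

4 months after 29 April 2021 is August 2021; that month ends on 31 August 2021.
31 August 2021 (Tuesday) is already a business day.
The 7-calendar-day extension moves the deadline from 31 August 2021 to 7 September 2021.
Since 7 September 2021 is a Tuesday and not a holiday, the date is unchanged.
Deadline: 7 September 2021.

7 September 2021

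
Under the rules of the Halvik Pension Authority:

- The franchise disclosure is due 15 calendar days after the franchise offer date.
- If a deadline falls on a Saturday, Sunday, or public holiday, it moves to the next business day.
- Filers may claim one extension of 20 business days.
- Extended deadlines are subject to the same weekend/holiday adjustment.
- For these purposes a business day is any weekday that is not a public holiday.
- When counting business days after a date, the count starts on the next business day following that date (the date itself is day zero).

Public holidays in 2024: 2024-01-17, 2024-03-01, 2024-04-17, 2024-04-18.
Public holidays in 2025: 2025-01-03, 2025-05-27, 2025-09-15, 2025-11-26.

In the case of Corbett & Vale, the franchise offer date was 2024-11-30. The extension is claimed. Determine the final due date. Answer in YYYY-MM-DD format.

2025-01-14

Adding 15 calendar days to 2024-11-30 gives 2024-12-15.
2024-12-15 is a Sunday, so it moves to the next business day, 2024-12-16 (Monday).
Counting 20 further business days from 2024-12-16 reaches 2025-01-14.
2025-01-14 is a Tuesday and not a listed holiday, so it stands.
Deadline: 2025-01-14.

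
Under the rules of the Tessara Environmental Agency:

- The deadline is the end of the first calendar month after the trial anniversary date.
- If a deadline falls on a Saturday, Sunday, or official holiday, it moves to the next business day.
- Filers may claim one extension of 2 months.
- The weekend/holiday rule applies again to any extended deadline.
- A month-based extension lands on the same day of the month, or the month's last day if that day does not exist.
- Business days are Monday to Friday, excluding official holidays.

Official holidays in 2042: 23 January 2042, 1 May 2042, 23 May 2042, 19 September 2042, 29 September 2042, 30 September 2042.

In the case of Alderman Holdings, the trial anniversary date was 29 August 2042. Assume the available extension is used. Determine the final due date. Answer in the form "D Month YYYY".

1 month after 29 August 2042 falls in September 2042; the last day of that month is 30 September 2042.
30 September 2042 is a listed holiday, so it moves to the next business day, 1 October 2042 (Wednesday).
Applying the 2 months extension: 2 months after 1 October 2042 is 1 December 2042.
1 December 2042 (Monday) is already a business day.
So the filing is due 1 December 2042.

1 December 2042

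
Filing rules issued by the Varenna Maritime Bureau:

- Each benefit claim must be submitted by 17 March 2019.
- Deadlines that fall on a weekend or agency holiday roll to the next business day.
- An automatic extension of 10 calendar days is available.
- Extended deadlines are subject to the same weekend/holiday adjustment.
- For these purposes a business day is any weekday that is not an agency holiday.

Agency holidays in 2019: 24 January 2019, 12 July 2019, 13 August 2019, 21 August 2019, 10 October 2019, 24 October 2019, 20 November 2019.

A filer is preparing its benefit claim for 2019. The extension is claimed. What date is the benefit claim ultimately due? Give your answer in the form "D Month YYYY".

28 March 2019

The statutory due date is 17 March 2019.
17 March 2019 is a Sunday, so it moves to the next business day, 18 March 2019 (Monday).
Applying the 10-calendar-day extension: 18 March 2019 + 10 days = 28 March 2019.
28 March 2019 falls on a Thursday, which is a business day, so no adjustment is needed.
So the filing is due 28 March 2019.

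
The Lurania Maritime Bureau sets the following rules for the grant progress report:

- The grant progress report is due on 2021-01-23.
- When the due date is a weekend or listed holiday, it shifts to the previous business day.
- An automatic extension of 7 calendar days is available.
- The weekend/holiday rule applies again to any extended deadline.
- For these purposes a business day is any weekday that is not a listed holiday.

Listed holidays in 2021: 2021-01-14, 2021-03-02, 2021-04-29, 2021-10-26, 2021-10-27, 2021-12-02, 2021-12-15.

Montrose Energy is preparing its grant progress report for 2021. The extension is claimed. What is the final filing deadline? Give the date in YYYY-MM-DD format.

2021-01-29

The stated deadline is 2021-01-23.
2021-01-23 is a Saturday; the preceding business day is 2021-01-22 (Friday).
Applying the 7-calendar-day extension: 2021-01-22 + 7 days = 2021-01-29.
2021-01-29 (Friday) is already a business day.
The final due date is 2021-01-29.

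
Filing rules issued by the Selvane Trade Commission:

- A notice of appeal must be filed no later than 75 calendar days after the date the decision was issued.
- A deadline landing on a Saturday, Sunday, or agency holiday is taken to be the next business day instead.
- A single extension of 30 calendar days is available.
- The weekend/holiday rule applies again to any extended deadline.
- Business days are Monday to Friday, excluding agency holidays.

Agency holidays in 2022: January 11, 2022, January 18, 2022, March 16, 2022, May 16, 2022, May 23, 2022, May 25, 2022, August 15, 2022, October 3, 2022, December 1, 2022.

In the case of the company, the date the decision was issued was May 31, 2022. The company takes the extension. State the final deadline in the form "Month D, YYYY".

Trigger date May 31, 2022 + 75 calendar days = August 14, 2022.
August 14, 2022 is a Sunday; the next business day is August 16, 2022 (Tuesday).
Applying the 30-calendar-day extension: August 16, 2022 + 30 days = September 15, 2022.
September 15, 2022 (Thursday) is already a business day.
The final due date is September 15, 2022.

September 15, 2022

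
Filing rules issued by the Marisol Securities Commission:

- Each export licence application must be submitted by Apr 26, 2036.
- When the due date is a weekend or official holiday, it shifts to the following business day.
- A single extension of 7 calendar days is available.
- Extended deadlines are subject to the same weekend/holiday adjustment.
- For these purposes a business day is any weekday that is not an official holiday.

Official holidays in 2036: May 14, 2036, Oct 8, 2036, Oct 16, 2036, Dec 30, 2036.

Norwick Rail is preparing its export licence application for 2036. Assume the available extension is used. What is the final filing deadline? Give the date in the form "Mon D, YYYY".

May 5, 2036

The stated deadline is Apr 26, 2036.
Apr 26, 2036 is a Saturday, so it moves to the next business day, Apr 28, 2036 (Monday).
Add the 7 calendar-day extension to Apr 28, 2036: May 5, 2036.
Since May 5, 2036 is a Monday and not a holiday, the date is unchanged.
Final deadline: May 5, 2036.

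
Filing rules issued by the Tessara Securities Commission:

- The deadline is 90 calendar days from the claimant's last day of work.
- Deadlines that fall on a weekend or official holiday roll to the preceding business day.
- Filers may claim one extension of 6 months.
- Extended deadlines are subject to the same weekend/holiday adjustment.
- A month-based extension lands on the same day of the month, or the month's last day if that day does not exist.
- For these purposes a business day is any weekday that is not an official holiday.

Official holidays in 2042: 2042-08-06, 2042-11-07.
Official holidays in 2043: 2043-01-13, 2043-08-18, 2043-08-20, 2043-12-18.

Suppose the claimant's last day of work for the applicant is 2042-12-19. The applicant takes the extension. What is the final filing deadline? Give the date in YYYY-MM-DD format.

From 2042-12-19, 90 calendar days later is 2043-03-19.
Since 2043-03-19 is a Thursday and not a holiday, the date is unchanged.
Add 6 months to 2043-03-19: 2043-09-19.
2043-09-19 is a Saturday, so it moves to the preceding business day, 2043-09-18 (Friday).
So the filing is due 2043-09-18.

2043-09-18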